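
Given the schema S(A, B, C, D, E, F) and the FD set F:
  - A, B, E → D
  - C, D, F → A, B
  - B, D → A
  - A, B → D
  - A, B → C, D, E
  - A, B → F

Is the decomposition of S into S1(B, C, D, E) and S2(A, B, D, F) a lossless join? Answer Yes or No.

The shared attributes are {B, D} and {B, D}⁺ = {A, B, C, D, E, F}.
S1 is contained in that closure, so S1 ∩ S2 → S1 holds and the join is lossless.

Yes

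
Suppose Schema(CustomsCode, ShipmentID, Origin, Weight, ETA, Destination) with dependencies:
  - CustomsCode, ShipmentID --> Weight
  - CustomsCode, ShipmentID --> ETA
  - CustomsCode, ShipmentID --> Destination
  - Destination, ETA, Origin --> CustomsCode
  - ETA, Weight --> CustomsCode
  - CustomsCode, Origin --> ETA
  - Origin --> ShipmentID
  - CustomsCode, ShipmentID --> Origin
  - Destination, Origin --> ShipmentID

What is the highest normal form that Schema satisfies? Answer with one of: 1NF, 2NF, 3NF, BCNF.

Candidate keys: {CustomsCode, Origin}, {CustomsCode, ShipmentID}, {Destination, ETA, Origin}, {ETA, Origin, Weight}, {ETA, ShipmentID, Weight}. Prime attributes: {CustomsCode, Destination, ETA, Origin, ShipmentID, Weight}.
ETA, Weight --> CustomsCode: {ETA, Weight}⁺ = {CustomsCode, ETA, Weight}, which is not all of the attributes, so the left side is not a superkey — BCNF is violated.
Since {CustomsCode} ⊆ prime attributes and every other non-superkey FD also has a prime right side, the schema is in 3NF.

3NF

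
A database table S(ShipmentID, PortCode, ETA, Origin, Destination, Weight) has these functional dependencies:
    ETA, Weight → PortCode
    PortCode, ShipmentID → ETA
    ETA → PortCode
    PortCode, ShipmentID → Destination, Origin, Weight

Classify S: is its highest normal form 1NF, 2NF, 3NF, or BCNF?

Candidate keys: {ETA, ShipmentID}, {PortCode, ShipmentID}. Prime attributes: {ETA, PortCode, ShipmentID}.
For ETA, Weight → PortCode we have {ETA, Weight}⁺ = {ETA, PortCode, Weight}; {ETA, Weight} is not a superkey, so BCNF fails.
Its right-hand attributes {PortCode} are all prime, as are those of every other non-superkey FD — the relation is in 3NF.

3NF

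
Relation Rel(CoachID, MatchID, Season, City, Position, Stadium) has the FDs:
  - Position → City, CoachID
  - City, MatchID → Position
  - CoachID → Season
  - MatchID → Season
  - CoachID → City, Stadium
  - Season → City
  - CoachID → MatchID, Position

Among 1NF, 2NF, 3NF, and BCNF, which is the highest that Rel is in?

Candidate keys: {CoachID}, {MatchID}, {Position}. Prime attributes: {CoachID, MatchID, Position}.
For Season → City we have {Season}⁺ = {City, Season}; {Season} is not a superkey, so BCNF fails.
Because {City} is non-prime and the left side of Season → City is not a superkey, the relation is not in 3NF.
All keys have size 1, which rules out partial dependencies — 2NF is satisfied.

2NF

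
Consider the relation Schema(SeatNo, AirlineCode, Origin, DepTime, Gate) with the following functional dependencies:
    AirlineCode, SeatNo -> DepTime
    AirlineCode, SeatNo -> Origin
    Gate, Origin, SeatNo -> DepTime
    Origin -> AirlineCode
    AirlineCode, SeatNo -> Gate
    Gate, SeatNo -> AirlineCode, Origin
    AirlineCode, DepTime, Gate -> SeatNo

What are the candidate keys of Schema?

{AirlineCode, SeatNo}⁺ = {AirlineCode, DepTime, Gate, Origin, SeatNo}, which is every attribute, so {AirlineCode, SeatNo} is a candidate key.
{Gate, SeatNo}⁺ = {AirlineCode, DepTime, Gate, Origin, SeatNo}, which is every attribute, so {Gate, SeatNo} is a candidate key.
{Origin, SeatNo}⁺ = {AirlineCode, DepTime, Gate, Origin, SeatNo}, which is every attribute, so {Origin, SeatNo} is a candidate key.
{AirlineCode, DepTime, Gate}⁺ = {AirlineCode, DepTime, Gate, Origin, SeatNo}, which is every attribute, so {AirlineCode, DepTime, Gate} is a candidate key.
{DepTime, Gate, Origin}⁺ = {AirlineCode, DepTime, Gate, Origin, SeatNo}, which is every attribute, so {DepTime, Gate, Origin} is a candidate key.
These are minimal and exhaustive — every other superkey contains one of them.

{AirlineCode, DepTime, Gate}, {AirlineCode, SeatNo}, {DepTime, Gate, Origin}, {Gate, SeatNo}, {Origin, SeatNo}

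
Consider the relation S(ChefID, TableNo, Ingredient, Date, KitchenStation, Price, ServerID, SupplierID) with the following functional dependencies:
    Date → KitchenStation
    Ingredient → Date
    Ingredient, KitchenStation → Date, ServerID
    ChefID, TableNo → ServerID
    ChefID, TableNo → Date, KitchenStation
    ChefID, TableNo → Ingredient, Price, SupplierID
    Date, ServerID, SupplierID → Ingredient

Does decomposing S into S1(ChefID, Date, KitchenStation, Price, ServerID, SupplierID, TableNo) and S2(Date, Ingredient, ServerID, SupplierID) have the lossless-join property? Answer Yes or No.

The shared attributes are {Date, ServerID, SupplierID} and {Date, ServerID, SupplierID}⁺ = {Date, Ingredient, KitchenStation, ServerID, SupplierID}.
This includes all of S2, so the common attributes are a superkey of S2 — the join is lossless.

Yes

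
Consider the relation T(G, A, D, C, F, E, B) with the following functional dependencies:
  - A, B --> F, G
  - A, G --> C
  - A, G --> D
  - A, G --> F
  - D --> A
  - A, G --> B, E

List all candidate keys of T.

{A, B}⁺ = {A, B, C, D, E, F, G}, which is every attribute, so {A, B} is a candidate key.
{A, G}⁺ = {A, B, C, D, E, F, G}, which is every attribute, so {A, G} is a candidate key.
{B, D}⁺ = {A, B, C, D, E, F, G}, which is every attribute, so {B, D} is a candidate key.
{D, G}⁺ = {A, B, C, D, E, F, G}, which is every attribute, so {D, G} is a candidate key.
No proper subset of any of these is a key, and no other minimal superkey exists.

{A, B}, {A, G}, {B, D}, {D, G}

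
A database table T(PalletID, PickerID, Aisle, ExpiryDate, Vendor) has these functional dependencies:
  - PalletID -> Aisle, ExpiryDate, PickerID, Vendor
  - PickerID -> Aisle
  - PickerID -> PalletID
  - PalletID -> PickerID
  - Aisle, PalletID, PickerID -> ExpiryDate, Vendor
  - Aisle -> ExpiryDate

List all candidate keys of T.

{PalletID}, {PickerID}

{PalletID}⁺ = {Aisle, ExpiryDate, PalletID, PickerID, Vendor}, which is every attribute, so {PalletID} is a candidate key.
{PickerID}⁺ = {Aisle, ExpiryDate, PalletID, PickerID, Vendor}, which is every attribute, so {PickerID} is a candidate key.
These are minimal and exhaustive — every other superkey contains one of them.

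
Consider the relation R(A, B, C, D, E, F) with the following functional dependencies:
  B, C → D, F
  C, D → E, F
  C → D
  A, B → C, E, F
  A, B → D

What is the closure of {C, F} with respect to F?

{C, D, E, F}

Start with {C, F}.
C → D applies; add {D} → now {C, D, F}.
C, D → E, F applies; add {E} → now {C, D, E, F}.
No further FD applies.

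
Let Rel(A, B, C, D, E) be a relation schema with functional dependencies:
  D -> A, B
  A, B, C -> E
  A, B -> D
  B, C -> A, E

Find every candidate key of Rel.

No FD produces {C}, so it must be in every candidate key.
Closure of {B, C} is {A, B, C, D, E}, the whole schema; {B, C} is a candidate key.
Closure of {C, D} is {A, B, C, D, E}, the whole schema; {C, D} is a candidate key.
These are minimal and exhaustive — every other superkey contains one of them.

{B, C}, {C, D}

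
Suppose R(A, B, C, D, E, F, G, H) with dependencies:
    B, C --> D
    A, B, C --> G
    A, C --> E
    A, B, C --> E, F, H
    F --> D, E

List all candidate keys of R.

{A, B, C} never appear on the right of any FD, so every key must include all of them.
Closure of {A, B, C} is {A, B, C, D, E, F, G, H}, the whole schema; {A, B, C} is a candidate key.
Every other attribute set either contains this one or has a smaller closure.

{A, B, C}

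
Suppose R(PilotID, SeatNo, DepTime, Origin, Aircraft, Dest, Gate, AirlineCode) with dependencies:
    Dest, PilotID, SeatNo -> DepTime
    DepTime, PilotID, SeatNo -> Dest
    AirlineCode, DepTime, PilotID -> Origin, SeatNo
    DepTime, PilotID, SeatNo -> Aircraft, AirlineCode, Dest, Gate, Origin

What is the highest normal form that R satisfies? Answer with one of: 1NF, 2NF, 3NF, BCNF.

Candidate keys: {AirlineCode, DepTime, PilotID}, {DepTime, PilotID, SeatNo}, {Dest, PilotID, SeatNo}. Prime attributes: {AirlineCode, DepTime, Dest, PilotID, SeatNo}.
The left-hand side of every FD is a superkey, so BCNF is satisfied.

BCNF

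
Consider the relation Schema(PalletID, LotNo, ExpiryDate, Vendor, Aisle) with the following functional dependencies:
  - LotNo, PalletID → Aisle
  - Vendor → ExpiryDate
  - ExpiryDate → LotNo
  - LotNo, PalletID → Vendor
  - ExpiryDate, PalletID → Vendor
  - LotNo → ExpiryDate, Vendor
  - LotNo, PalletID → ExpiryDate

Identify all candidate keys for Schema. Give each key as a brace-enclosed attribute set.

{ExpiryDate, PalletID}, {LotNo, PalletID}, {PalletID, Vendor}

Attributes never on any right-hand side: {PalletID} — every candidate key must contain it.
{ExpiryDate, PalletID} is a candidate key since {ExpiryDate, PalletID}⁺ = {Aisle, ExpiryDate, LotNo, PalletID, Vendor} covers every attribute.
{LotNo, PalletID} is a candidate key since {LotNo, PalletID}⁺ = {Aisle, ExpiryDate, LotNo, PalletID, Vendor} covers every attribute.
{PalletID, Vendor} is a candidate key since {PalletID, Vendor}⁺ = {Aisle, ExpiryDate, LotNo, PalletID, Vendor} covers every attribute.
Any other superkey properly contains one of these, so there are no further candidate keys.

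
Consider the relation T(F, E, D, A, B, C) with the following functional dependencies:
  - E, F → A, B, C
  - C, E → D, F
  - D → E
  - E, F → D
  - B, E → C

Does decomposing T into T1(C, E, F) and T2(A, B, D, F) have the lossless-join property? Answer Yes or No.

Common attributes: {F}; their closure is {F}.
Neither T1 nor T2 is contained in that closure, so the decomposition is lossy.

No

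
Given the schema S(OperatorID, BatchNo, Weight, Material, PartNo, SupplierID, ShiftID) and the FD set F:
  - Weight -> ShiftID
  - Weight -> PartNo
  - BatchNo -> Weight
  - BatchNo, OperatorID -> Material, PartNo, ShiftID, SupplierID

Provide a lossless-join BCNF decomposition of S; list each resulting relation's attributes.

Candidate key of the original relation: {BatchNo, OperatorID}.
{BatchNo, Material, OperatorID, PartNo, ShiftID, SupplierID, Weight}: {Weight} determines {PartNo, ShiftID, Weight} here but is not a superkey — split on Weight -> PartNo, ShiftID, giving {PartNo, ShiftID, Weight} and {BatchNo, Material, OperatorID, SupplierID, Weight}.
{PartNo, ShiftID, Weight} is in BCNF.
{BatchNo, Material, OperatorID, SupplierID, Weight}: {BatchNo} determines {BatchNo, Weight} here but is not a superkey — split on BatchNo -> Weight, giving {BatchNo, Weight} and {BatchNo, Material, OperatorID, SupplierID}.
{BatchNo, Weight} is in BCNF.
{BatchNo, Material, OperatorID, SupplierID} is in BCNF.

{BatchNo, Material, OperatorID, SupplierID}; {BatchNo, Weight}; {PartNo, ShiftID, Weight}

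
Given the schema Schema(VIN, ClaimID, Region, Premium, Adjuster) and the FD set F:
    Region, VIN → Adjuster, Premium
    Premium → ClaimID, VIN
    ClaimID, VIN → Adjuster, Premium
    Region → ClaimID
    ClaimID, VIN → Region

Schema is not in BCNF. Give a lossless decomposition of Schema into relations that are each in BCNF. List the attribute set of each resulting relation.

Candidate keys of the original relation: {ClaimID, VIN}, {Premium}, {Region, VIN}.
Within {Adjuster, ClaimID, Premium, Region, VIN}: {Region}⁺ ∩ {Adjuster, ClaimID, Premium, Region, VIN} = {ClaimID, Region}, not the whole set, so Region → ClaimID violates BCNF; decompose into {ClaimID, Region} and {Adjuster, Premium, Region, VIN}.
{ClaimID, Region}: every determinant is a superkey — BCNF.
{Adjuster, Premium, Region, VIN}: every determinant is a superkey — BCNF.

{Adjuster, Premium, Region, VIN}; {ClaimID, Region}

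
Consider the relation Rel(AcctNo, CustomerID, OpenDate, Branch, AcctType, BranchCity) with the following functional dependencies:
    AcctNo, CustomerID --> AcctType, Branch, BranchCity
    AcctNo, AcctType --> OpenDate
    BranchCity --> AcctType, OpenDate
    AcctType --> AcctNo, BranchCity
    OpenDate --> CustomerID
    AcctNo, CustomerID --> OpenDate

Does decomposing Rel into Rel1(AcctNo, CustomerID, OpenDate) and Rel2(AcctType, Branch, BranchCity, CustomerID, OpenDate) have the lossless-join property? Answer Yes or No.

No

Common attributes: {CustomerID, OpenDate}; their closure is {CustomerID, OpenDate}.
Rel1 ⊄ {CustomerID, OpenDate} and Rel2 ⊄ {CustomerID, OpenDate}, so the split is lossy.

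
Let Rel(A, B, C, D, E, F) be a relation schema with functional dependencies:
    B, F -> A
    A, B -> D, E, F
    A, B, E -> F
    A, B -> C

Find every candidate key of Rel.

{A, B}, {B, F}

No FD produces {B}, so it must be in every candidate key.
Closure of {A, B} is {A, B, C, D, E, F}, the whole schema; {A, B} is a candidate key.
Closure of {B, F} is {A, B, C, D, E, F}, the whole schema; {B, F} is a candidate key.
No proper subset of any of these is a key, and no other minimal superkey exists.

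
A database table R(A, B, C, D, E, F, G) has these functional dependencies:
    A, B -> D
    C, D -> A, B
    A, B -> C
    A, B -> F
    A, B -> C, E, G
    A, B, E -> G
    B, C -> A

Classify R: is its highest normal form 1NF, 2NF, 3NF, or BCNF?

BCNF

Candidate keys: {A, B}, {B, C}, {C, D}. Prime attributes: {A, B, C, D}.
Every FD has a superkey on the left, so the relation is in BCNF.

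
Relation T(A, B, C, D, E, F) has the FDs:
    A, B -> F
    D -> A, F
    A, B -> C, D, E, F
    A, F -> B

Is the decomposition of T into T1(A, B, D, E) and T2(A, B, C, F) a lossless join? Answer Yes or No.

The shared attributes are {A, B} and {A, B}⁺ = {A, B, C, D, E, F}.
This includes all of T1, so the common attributes are a superkey of T1 — the join is lossless.

Yes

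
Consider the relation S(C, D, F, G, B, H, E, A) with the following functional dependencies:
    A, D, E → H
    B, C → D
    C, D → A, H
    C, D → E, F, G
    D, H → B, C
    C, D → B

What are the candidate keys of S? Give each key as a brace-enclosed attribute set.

{A, D, E}, {B, C}, {C, D}, {D, H}

{B, C}⁺ = {A, B, C, D, E, F, G, H}, which is every attribute, so {B, C} is a candidate key.
{C, D}⁺ = {A, B, C, D, E, F, G, H}, which is every attribute, so {C, D} is a candidate key.
{D, H}⁺ = {A, B, C, D, E, F, G, H}, which is every attribute, so {D, H} is a candidate key.
{A, D, E}⁺ = {A, B, C, D, E, F, G, H}, which is every attribute, so {A, D, E} is a candidate key.
No proper subset of any of these is a key, and no other minimal superkey exists.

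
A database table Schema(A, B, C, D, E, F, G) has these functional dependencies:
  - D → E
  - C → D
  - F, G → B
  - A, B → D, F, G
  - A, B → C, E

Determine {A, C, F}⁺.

Start with {A, C, F}.
C → D applies; add {D} → now {A, C, D, F}.
D → E applies; add {E} → now {A, C, D, E, F}.
No further FD applies.

{A, C, D, E, F}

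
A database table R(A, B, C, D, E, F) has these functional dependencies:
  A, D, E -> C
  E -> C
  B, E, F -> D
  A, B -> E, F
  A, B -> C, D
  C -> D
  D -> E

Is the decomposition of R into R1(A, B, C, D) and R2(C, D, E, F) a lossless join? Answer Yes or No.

No

The shared attributes are {C, D} and {C, D}⁺ = {C, D, E}.
R1 ⊄ {C, D, E} and R2 ⊄ {C, D, E}, so the split is lossy.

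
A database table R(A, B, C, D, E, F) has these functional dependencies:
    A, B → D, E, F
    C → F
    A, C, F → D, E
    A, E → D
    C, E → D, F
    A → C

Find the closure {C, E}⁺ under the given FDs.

{C, D, E, F}

Start with {C, E}.
C → F applies; add {F} → now {C, E, F}.
C, E → D, F applies; add {D} → now {C, D, E, F}.
No further FD applies.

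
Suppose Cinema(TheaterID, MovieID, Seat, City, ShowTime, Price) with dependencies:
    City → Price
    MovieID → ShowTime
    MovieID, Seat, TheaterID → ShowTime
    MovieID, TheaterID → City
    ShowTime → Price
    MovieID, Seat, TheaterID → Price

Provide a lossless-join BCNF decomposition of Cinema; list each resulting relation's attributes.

{City, MovieID, TheaterID}; {City, Price}; {MovieID, Seat, TheaterID}; {MovieID, ShowTime}

Candidate key of the original relation: {MovieID, Seat, TheaterID}.
Within {City, MovieID, Price, Seat, ShowTime, TheaterID}: {City}⁺ ∩ {City, MovieID, Price, Seat, ShowTime, TheaterID} = {City, Price}, not the whole set, so City → Price violates BCNF; decompose into {City, Price} and {City, MovieID, Seat, ShowTime, TheaterID}.
{City, Price}: every determinant is a superkey — BCNF.
Within {City, MovieID, Seat, ShowTime, TheaterID}: {MovieID}⁺ ∩ {City, MovieID, Seat, ShowTime, TheaterID} = {MovieID, ShowTime}, not the whole set, so MovieID → ShowTime violates BCNF; decompose into {MovieID, ShowTime} and {City, MovieID, Seat, TheaterID}.
{MovieID, ShowTime}: every determinant is a superkey — BCNF.
Within {City, MovieID, Seat, TheaterID}: {MovieID, TheaterID}⁺ ∩ {City, MovieID, Seat, TheaterID} = {City, MovieID, TheaterID}, not the whole set, so MovieID, TheaterID → City violates BCNF; decompose into {City, MovieID, TheaterID} and {MovieID, Seat, TheaterID}.
{City, MovieID, TheaterID}: every determinant is a superkey — BCNF.
{MovieID, Seat, TheaterID}: every determinant is a superkey — BCNF.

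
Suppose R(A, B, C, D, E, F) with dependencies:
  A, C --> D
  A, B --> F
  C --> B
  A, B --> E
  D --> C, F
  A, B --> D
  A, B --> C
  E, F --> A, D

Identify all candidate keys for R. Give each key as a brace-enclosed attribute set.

{A, B}, {A, C}, {A, D}, {D, E}, {E, F}

{A, B}⁺ = {A, B, C, D, E, F} — all of the relation — so {A, B} is a candidate key.
{A, C}⁺ = {A, B, C, D, E, F} — all of the relation — so {A, C} is a candidate key.
{A, D}⁺ = {A, B, C, D, E, F} — all of the relation — so {A, D} is a candidate key.
{D, E}⁺ = {A, B, C, D, E, F} — all of the relation — so {D, E} is a candidate key.
{E, F}⁺ = {A, B, C, D, E, F} — all of the relation — so {E, F} is a candidate key.
No proper subset of any of these is a key, and no other minimal superkey exists.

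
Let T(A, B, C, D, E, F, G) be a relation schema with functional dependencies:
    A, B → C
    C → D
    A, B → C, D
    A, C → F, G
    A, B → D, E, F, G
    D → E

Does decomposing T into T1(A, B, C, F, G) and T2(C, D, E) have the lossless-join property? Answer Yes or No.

T1 ∩ T2 = {C}; its closure under F is {C, D, E}.
T2 is contained in that closure, so T1 ∩ T2 → T2 holds and the join is lossless.

Yes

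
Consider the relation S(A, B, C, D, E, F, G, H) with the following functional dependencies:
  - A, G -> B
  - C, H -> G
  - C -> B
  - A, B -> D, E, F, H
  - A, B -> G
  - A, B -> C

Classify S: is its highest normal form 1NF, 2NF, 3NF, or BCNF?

3NF

Candidate keys: {A, B}, {A, C}, {A, G}. Prime attributes: {A, B, C, G}.
C, H -> G: {C, H}⁺ = {B, C, G, H}, which is not all of the attributes, so the left side is not a superkey — BCNF is violated.
But every attribute on its right side ({G}) is prime, and the same holds for every other non-superkey FD, so 3NF still holds.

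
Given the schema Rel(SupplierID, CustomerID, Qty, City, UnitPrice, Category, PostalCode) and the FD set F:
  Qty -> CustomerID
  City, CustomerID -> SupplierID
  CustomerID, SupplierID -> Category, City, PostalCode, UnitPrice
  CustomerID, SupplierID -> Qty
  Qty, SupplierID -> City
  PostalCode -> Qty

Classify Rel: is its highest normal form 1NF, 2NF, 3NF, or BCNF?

3NF

Candidate keys: {City, CustomerID}, {City, PostalCode}, {City, Qty}, {CustomerID, SupplierID}, {PostalCode, SupplierID}, {Qty, SupplierID}. Prime attributes: {City, CustomerID, PostalCode, Qty, SupplierID}.
Qty -> CustomerID: {Qty}⁺ = {CustomerID, Qty}, which is not all of the attributes, so the left side is not a superkey — BCNF is violated.
Since {CustomerID} ⊆ prime attributes and every other non-superkey FD also has a prime right side, the schema is in 3NF.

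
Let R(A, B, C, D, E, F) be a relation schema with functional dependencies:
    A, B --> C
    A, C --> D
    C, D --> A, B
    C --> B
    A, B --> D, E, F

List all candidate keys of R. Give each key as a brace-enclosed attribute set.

{A, B}⁺ = {A, B, C, D, E, F} — all of the relation — so {A, B} is a candidate key.
{A, C}⁺ = {A, B, C, D, E, F} — all of the relation — so {A, C} is a candidate key.
{C, D}⁺ = {A, B, C, D, E, F} — all of the relation — so {C, D} is a candidate key.
These are minimal and exhaustive — every other superkey contains one of them.

{A, B}, {A, C}, {C, D}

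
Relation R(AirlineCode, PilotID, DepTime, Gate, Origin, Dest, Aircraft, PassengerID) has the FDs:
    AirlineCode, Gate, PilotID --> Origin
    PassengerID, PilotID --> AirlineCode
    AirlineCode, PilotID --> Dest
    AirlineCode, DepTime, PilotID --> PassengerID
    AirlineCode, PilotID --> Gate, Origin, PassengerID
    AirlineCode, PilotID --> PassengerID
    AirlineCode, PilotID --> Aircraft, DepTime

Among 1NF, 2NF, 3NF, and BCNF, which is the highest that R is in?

Candidate keys: {AirlineCode, PilotID}, {PassengerID, PilotID}. Prime attributes: {AirlineCode, PassengerID, PilotID}.
Each dependency's left side is a superkey — BCNF holds.

BCNF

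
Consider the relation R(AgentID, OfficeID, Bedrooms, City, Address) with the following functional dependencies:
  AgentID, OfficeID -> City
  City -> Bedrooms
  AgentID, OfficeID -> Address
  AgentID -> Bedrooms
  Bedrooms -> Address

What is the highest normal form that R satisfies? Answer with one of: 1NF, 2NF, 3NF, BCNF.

1NF

Candidate key: {AgentID, OfficeID}. Prime attributes: {AgentID, OfficeID}.
For City -> Bedrooms we have {City}⁺ = {Address, Bedrooms, City}; {City} is not a superkey, so BCNF fails.
City -> Bedrooms has non-prime {Bedrooms} on the right and a non-superkey on the left, so 3NF fails.
{AgentID} is a proper subset of the key {AgentID, OfficeID}, and {AgentID}⁺ contains the non-prime attributes {Address, Bedrooms} — a partial dependency, so 2NF is violated.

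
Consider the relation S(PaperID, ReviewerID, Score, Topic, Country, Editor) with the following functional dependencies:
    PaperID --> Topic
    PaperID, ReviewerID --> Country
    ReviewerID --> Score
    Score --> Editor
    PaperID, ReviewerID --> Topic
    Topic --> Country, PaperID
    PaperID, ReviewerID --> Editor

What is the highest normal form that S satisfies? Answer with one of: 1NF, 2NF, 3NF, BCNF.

1NF

Candidate keys: {PaperID, ReviewerID}, {ReviewerID, Topic}. Prime attributes: {PaperID, ReviewerID, Topic}.
PaperID --> Topic breaks BCNF: {PaperID}⁺ = {Country, PaperID, Topic}, so {PaperID} is not a superkey.
ReviewerID --> Score has non-prime {Score} on the right and a non-superkey on the left, so 3NF fails.
Since {PaperID} ⊂ {PaperID, ReviewerID} and {PaperID}⁺ ⊇ {Country} with {Country} non-prime, there is a partial dependency; 2NF fails.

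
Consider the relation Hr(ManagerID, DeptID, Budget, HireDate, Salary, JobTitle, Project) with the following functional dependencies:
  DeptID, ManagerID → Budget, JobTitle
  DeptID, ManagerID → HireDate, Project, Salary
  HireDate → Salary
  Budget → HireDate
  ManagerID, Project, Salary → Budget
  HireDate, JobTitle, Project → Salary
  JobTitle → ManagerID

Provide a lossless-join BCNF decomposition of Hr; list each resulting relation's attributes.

{Budget, DeptID, JobTitle, Project}; {Budget, HireDate}; {HireDate, Salary}; {JobTitle, ManagerID}

Candidate keys of the original relation: {DeptID, JobTitle}, {DeptID, ManagerID}.
{Budget, DeptID, HireDate, JobTitle, ManagerID, Project, Salary}: {HireDate} determines {HireDate, Salary} here but is not a superkey — split on HireDate → Salary, giving {HireDate, Salary} and {Budget, DeptID, HireDate, JobTitle, ManagerID, Project}.
{HireDate, Salary} has no BCNF violation.
{Budget, DeptID, HireDate, JobTitle, ManagerID, Project}: {Budget} determines {Budget, HireDate} here but is not a superkey — split on Budget → HireDate, giving {Budget, HireDate} and {Budget, DeptID, JobTitle, ManagerID, Project}.
{Budget, HireDate} has no BCNF violation.
{Budget, DeptID, JobTitle, ManagerID, Project}: {JobTitle} determines {JobTitle, ManagerID} here but is not a superkey — split on JobTitle → ManagerID, giving {JobTitle, ManagerID} and {Budget, DeptID, JobTitle, Project}.
{JobTitle, ManagerID} has no BCNF violation.
{Budget, DeptID, JobTitle, Project} has no BCNF violation.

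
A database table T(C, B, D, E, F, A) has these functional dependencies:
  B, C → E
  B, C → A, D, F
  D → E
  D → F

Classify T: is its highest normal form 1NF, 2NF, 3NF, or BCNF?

Candidate key: {B, C}. Prime attributes: {B, C}.
D → E: {D}⁺ = {D, E, F}, which is not all of the attributes, so the left side is not a superkey — BCNF is violated.
Because {E} is non-prime and the left side of D → E is not a superkey, the relation is not in 3NF.
Checking every proper subset of each key, none determines a non-prime attribute — 2NF is satisfied.

2NF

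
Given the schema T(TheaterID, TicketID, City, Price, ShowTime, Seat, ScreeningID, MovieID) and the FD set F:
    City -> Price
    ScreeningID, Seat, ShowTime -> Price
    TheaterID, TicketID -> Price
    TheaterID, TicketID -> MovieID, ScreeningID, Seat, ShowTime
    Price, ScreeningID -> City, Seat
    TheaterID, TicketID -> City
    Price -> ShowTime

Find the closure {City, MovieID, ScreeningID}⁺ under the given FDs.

Start with {City, MovieID, ScreeningID}.
City -> Price applies; add {Price} → now {City, MovieID, Price, ScreeningID}.
Price, ScreeningID -> City, Seat applies; add {Seat} → now {City, MovieID, Price, ScreeningID, Seat}.
Price -> ShowTime applies; add {ShowTime} → now {City, MovieID, Price, ScreeningID, Seat, ShowTime}.
No further FD applies.

{City, MovieID, Price, ScreeningID, Seat, ShowTime}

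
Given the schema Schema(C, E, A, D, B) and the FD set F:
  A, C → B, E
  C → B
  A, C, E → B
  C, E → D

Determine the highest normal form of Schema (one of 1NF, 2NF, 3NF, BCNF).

1NF

Candidate key: {A, C}. Prime attributes: {A, C}.
For C → B we have {C}⁺ = {B, C}; {C} is not a superkey, so BCNF fails.
C → B has non-prime {B} on the right and a non-superkey on the left, so 3NF fails.
{C} is a proper subset of the key {A, C}, and {C}⁺ contains the non-prime attribute {B} — a partial dependency, so 2NF is violated.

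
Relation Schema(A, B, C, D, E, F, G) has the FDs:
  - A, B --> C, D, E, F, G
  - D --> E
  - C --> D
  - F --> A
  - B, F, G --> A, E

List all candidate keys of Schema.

No FD produces {B}, so it must be in every candidate key.
{A, B}⁺ = {A, B, C, D, E, F, G}, which is every attribute, so {A, B} is a candidate key.
{B, F}⁺ = {A, B, C, D, E, F, G}, which is every attribute, so {B, F} is a candidate key.
Any other superkey properly contains one of these, so there are no further candidate keys.

{A, B}, {B, F}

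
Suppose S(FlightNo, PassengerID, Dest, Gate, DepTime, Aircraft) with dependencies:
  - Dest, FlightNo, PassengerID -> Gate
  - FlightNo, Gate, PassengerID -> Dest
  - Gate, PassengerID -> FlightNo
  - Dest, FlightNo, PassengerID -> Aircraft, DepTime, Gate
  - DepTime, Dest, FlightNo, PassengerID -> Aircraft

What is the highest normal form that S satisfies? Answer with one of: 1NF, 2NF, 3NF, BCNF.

BCNF

Candidate keys: {Dest, FlightNo, PassengerID}, {Gate, PassengerID}. Prime attributes: {Dest, FlightNo, Gate, PassengerID}.
Every FD has a superkey on the left, so the relation is in BCNF.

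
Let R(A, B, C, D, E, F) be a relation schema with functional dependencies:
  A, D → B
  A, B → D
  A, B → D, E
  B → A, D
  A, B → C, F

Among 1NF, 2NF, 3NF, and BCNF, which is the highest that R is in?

Candidate keys: {A, D}, {B}. Prime attributes: {A, B, D}.
Each dependency's left side is a superkey — BCNF holds.

BCNF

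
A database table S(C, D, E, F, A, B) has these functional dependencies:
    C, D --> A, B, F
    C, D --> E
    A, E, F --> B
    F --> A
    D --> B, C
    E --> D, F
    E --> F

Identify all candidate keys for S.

{D}, {E}

{D}⁺ = {A, B, C, D, E, F}, which is every attribute, so {D} is a candidate key.
{E}⁺ = {A, B, C, D, E, F}, which is every attribute, so {E} is a candidate key.
These are minimal and exhaustive — every other superkey contains one of them.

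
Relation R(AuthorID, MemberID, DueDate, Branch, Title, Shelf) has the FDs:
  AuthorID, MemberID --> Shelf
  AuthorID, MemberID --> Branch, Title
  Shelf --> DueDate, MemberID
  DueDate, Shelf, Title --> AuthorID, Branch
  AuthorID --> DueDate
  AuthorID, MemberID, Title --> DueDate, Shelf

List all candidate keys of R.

{AuthorID, MemberID}, {AuthorID, Shelf}, {Shelf, Title}

Closure of {AuthorID, MemberID} is {AuthorID, Branch, DueDate, MemberID, Shelf, Title}, the whole schema; {AuthorID, MemberID} is a candidate key.
Closure of {AuthorID, Shelf} is {AuthorID, Branch, DueDate, MemberID, Shelf, Title}, the whole schema; {AuthorID, Shelf} is a candidate key.
Closure of {Shelf, Title} is {AuthorID, Branch, DueDate, MemberID, Shelf, Title}, the whole schema; {Shelf, Title} is a candidate key.
These are minimal and exhaustive — every other superkey contains one of them.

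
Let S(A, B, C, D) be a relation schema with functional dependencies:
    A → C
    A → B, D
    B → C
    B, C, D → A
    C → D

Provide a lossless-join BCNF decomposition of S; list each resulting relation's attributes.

{A, B, C}; {C, D}

Candidate keys of the original relation: {A}, {B}.
In {A, B, C, D}, {C} is not a superkey ({C}⁺ restricted to this set is {C, D}), so split on C → D into {C, D} and {A, B, C}.
{C, D} is in BCNF.
{A, B, C} is in BCNF.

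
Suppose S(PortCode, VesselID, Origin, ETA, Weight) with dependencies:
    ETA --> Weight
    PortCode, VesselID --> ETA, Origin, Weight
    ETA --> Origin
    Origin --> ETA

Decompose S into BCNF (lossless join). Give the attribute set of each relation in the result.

{ETA, Origin, Weight}; {ETA, PortCode, VesselID}

Candidate key of the original relation: {PortCode, VesselID}.
{ETA, Origin, PortCode, VesselID, Weight}: {ETA} determines {ETA, Origin, Weight} here but is not a superkey — split on ETA --> Origin, Weight, giving {ETA, Origin, Weight} and {ETA, PortCode, VesselID}.
{ETA, Origin, Weight}: every determinant is a superkey — BCNF.
{ETA, PortCode, VesselID}: every determinant is a superkey — BCNF.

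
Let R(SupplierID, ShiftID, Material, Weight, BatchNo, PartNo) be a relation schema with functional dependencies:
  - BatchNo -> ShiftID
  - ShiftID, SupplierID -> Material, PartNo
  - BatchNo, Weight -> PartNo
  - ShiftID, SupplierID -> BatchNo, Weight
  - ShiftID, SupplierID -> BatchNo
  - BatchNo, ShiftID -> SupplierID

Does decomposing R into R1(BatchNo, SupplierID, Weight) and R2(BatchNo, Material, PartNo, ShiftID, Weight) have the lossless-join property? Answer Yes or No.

Yes

Common attributes: {BatchNo, Weight}; their closure is {BatchNo, Material, PartNo, ShiftID, SupplierID, Weight}.
Since R1 ⊆ {BatchNo, Material, PartNo, ShiftID, SupplierID, Weight}, the intersection is a superkey of R1; the decomposition is lossless.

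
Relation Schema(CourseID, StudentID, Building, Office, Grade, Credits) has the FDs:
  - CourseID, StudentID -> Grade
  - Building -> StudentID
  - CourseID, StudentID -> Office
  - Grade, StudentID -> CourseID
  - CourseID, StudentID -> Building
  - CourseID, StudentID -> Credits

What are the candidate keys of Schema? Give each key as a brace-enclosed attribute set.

{Building, CourseID}⁺ = {Building, CourseID, Credits, Grade, Office, StudentID} — all of the relation — so {Building, CourseID} is a candidate key.
{Building, Grade}⁺ = {Building, CourseID, Credits, Grade, Office, StudentID} — all of the relation — so {Building, Grade} is a candidate key.
{CourseID, StudentID}⁺ = {Building, CourseID, Credits, Grade, Office, StudentID} — all of the relation — so {CourseID, StudentID} is a candidate key.
{Grade, StudentID}⁺ = {Building, CourseID, Credits, Grade, Office, StudentID} — all of the relation — so {Grade, StudentID} is a candidate key.
These are minimal and exhaustive — every other superkey contains one of them.

{Building, CourseID}, {Building, Grade}, {CourseID, StudentID}, {Grade, StudentID}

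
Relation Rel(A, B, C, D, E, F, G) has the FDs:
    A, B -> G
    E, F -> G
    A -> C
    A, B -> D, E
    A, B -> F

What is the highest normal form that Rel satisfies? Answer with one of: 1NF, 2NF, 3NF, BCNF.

1NF

Candidate key: {A, B}. Prime attributes: {A, B}.
For E, F -> G we have {E, F}⁺ = {E, F, G}; {E, F} is not a superkey, so BCNF fails.
E, F -> G determines the non-prime attribute {G} from a non-superkey — 3NF is violated.
The proper key subset {A} of {A, B} determines non-prime {C}, so the relation is not even in 2NF.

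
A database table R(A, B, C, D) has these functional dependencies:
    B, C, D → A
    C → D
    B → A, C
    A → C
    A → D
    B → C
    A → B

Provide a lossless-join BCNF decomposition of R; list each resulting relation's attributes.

Candidate keys of the original relation: {A}, {B}.
Within {A, B, C, D}: {C}⁺ ∩ {A, B, C, D} = {C, D}, not the whole set, so C → D violates BCNF; decompose into {C, D} and {A, B, C}.
{C, D}: every determinant is a superkey — BCNF.
{A, B, C}: every determinant is a superkey — BCNF.

{A, B, C}; {C, D}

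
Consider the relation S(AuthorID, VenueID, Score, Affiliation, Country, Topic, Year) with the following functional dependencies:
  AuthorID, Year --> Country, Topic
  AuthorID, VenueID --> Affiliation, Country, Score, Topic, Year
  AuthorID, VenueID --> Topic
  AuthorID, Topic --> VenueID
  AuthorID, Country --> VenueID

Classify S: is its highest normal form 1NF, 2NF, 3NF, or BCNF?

Candidate keys: {AuthorID, Country}, {AuthorID, Topic}, {AuthorID, VenueID}, {AuthorID, Year}. Prime attributes: {AuthorID, Country, Topic, VenueID, Year}.
The left-hand side of every FD is a superkey, so BCNF is satisfied.

BCNF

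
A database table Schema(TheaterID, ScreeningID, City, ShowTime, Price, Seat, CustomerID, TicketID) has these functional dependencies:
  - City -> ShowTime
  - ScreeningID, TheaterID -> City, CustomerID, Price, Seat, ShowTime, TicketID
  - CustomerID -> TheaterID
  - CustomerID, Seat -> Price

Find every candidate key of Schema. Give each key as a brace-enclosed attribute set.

{CustomerID, ScreeningID}, {ScreeningID, TheaterID}

No FD produces {ScreeningID}, so it must be in every candidate key.
{CustomerID, ScreeningID}⁺ = {City, CustomerID, Price, ScreeningID, Seat, ShowTime, TheaterID, TicketID}, which is every attribute, so {CustomerID, ScreeningID} is a candidate key.
{ScreeningID, TheaterID}⁺ = {City, CustomerID, Price, ScreeningID, Seat, ShowTime, TheaterID, TicketID}, which is every attribute, so {ScreeningID, TheaterID} is a candidate key.
Any other superkey properly contains one of these, so there are no further candidate keys.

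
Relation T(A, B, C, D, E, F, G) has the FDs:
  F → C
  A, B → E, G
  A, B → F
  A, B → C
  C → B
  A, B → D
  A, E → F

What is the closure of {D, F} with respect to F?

Start with {D, F}.
F → C applies; add {C} → now {C, D, F}.
C → B applies; add {B} → now {B, C, D, F}.
No further FD applies.

{B, C, D, F}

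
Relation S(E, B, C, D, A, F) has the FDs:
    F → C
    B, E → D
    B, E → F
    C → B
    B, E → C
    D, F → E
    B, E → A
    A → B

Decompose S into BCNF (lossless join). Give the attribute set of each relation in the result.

Candidate keys of the original relation: {A, E}, {B, E}, {C, E}, {D, F}, {E, F}.
Within {A, B, C, D, E, F}: {F}⁺ ∩ {A, B, C, D, E, F} = {B, C, F}, not the whole set, so F → B, C violates BCNF; decompose into {B, C, F} and {A, D, E, F}.
Within {B, C, F}: {C}⁺ ∩ {B, C, F} = {B, C}, not the whole set, so C → B violates BCNF; decompose into {B, C} and {C, F}.
{B, C}: every determinant is a superkey — BCNF.
{C, F}: every determinant is a superkey — BCNF.
{A, D, E, F}: every determinant is a superkey — BCNF.

{A, D, E, F}; {B, C}; {C, F}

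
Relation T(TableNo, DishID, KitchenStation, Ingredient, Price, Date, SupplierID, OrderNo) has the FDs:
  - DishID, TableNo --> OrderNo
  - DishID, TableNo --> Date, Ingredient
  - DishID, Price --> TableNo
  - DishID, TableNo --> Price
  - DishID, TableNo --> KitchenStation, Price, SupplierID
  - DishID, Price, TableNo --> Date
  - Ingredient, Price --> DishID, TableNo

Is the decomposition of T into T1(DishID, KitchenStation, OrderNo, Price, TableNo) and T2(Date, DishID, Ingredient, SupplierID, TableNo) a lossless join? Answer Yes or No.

Yes

The shared attributes are {DishID, TableNo} and {DishID, TableNo}⁺ = {Date, DishID, Ingredient, KitchenStation, OrderNo, Price, SupplierID, TableNo}.
This includes all of T1, so the common attributes are a superkey of T1 — the join is lossless.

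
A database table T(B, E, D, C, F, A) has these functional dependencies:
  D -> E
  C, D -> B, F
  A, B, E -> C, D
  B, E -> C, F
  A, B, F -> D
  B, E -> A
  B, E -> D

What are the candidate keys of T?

{B, D} is a candidate key since {B, D}⁺ = {A, B, C, D, E, F} covers every attribute.
{B, E} is a candidate key since {B, E}⁺ = {A, B, C, D, E, F} covers every attribute.
{C, D} is a candidate key since {C, D}⁺ = {A, B, C, D, E, F} covers every attribute.
{A, B, F} is a candidate key since {A, B, F}⁺ = {A, B, C, D, E, F} covers every attribute.
Any other superkey properly contains one of these, so there are no further candidate keys.

{A, B, F}, {B, D}, {B, E}, {C, D}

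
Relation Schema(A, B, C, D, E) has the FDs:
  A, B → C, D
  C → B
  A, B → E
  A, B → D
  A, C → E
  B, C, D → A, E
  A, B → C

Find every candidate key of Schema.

{A, B}⁺ = {A, B, C, D, E} — all of the relation — so {A, B} is a candidate key.
{A, C}⁺ = {A, B, C, D, E} — all of the relation — so {A, C} is a candidate key.
{C, D}⁺ = {A, B, C, D, E} — all of the relation — so {C, D} is a candidate key.
Any other superkey properly contains one of these, so there are no further candidate keys.

{A, B}, {A, C}, {C, D}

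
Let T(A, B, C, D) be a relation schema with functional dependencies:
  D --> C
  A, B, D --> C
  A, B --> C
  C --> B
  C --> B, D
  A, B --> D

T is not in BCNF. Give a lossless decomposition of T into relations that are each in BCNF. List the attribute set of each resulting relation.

{A, D}; {B, C, D}

Candidate keys of the original relation: {A, B}, {A, C}, {A, D}.
{A, B, C, D}: {D} determines {B, C, D} here but is not a superkey — split on D --> B, C, giving {B, C, D} and {A, D}.
{B, C, D}: every determinant is a superkey — BCNF.
{A, D}: every determinant is a superkey — BCNF.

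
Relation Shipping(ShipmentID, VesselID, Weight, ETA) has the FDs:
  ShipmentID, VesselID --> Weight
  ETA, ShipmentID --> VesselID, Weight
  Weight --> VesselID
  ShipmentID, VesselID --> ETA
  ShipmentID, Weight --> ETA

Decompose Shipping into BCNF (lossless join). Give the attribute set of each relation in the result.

{ETA, ShipmentID, Weight}; {VesselID, Weight}

Candidate keys of the original relation: {ETA, ShipmentID}, {ShipmentID, VesselID}, {ShipmentID, Weight}.
{ETA, ShipmentID, VesselID, Weight}: {Weight} determines {VesselID, Weight} here but is not a superkey — split on Weight --> VesselID, giving {VesselID, Weight} and {ETA, ShipmentID, Weight}.
{VesselID, Weight}: every determinant is a superkey — BCNF.
{ETA, ShipmentID, Weight}: every determinant is a superkey — BCNF.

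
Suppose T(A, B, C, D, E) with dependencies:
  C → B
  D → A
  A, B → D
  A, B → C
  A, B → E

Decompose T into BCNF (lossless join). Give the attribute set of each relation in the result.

Candidate keys of the original relation: {A, B}, {A, C}, {B, D}, {C, D}.
Within {A, B, C, D, E}: {C}⁺ ∩ {A, B, C, D, E} = {B, C}, not the whole set, so C → B violates BCNF; decompose into {B, C} and {A, C, D, E}.
{B, C} is in BCNF.
Within {A, C, D, E}: {D}⁺ ∩ {A, C, D, E} = {A, D}, not the whole set, so D → A violates BCNF; decompose into {A, D} and {C, D, E}.
{A, D} is in BCNF.
{C, D, E} is in BCNF.

{A, D}; {B, C}; {C, D, E}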